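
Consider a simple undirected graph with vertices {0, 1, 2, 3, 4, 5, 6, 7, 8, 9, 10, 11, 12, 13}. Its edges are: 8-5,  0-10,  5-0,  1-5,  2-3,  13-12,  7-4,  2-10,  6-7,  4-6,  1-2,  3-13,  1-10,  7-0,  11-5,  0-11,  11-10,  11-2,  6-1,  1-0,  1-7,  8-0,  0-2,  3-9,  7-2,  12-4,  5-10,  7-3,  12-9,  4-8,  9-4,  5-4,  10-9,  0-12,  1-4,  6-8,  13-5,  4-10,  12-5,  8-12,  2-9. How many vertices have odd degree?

Degrees: 0:8, 1:7, 2:7, 3:4, 4:8, 5:8, 6:4, 7:6, 8:5, 9:5, 10:7, 11:4, 12:6, 13:3
Odd-degree vertices: 1, 2, 8, 9, 10, 13.

6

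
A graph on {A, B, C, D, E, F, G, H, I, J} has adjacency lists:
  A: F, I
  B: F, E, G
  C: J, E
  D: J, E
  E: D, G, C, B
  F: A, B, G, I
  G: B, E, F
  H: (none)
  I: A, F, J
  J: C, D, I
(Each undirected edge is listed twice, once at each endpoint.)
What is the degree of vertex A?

Neighbors of A: F, I.

2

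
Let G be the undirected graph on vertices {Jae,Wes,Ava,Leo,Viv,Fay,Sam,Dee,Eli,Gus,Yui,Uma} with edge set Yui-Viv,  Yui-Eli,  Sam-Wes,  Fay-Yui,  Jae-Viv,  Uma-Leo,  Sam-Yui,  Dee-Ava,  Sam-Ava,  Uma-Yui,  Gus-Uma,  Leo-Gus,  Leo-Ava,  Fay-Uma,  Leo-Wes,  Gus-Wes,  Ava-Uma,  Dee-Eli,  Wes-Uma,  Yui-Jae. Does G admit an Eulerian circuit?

No

Degrees: Jae:2, Wes:4, Ava:4, Leo:4, Viv:2, Fay:2, Sam:3, Dee:2, Eli:2, Gus:3, Yui:6, Uma:6
Vertices with odd degree: Sam, Gus. An Eulerian circuit requires all degrees even.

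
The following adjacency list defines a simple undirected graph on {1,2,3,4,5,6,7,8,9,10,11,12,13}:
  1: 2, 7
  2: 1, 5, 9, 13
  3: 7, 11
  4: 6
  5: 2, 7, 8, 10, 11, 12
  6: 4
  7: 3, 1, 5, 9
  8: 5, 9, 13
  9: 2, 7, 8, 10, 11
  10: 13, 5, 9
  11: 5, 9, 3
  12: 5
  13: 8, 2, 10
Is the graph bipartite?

A valid 2-coloring puts {2, 6, 7, 8, 10, 11, 12} on one side and {1, 3, 4, 5, 9, 13} on the other; every edge crosses between the two sides.

Yes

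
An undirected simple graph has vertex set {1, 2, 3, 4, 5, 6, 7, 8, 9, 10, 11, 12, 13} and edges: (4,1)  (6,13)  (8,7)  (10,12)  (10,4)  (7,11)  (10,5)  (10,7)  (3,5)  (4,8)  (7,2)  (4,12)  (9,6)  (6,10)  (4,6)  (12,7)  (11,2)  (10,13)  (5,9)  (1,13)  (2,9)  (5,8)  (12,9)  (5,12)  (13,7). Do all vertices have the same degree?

Degrees: 1:2, 2:3, 3:1, 4:5, 5:5, 6:4, 7:6, 8:3, 9:4, 10:6, 11:2, 12:5, 13:4
Vertex 3 has degree 1 while 7 has degree 6, so the graph is not regular.

No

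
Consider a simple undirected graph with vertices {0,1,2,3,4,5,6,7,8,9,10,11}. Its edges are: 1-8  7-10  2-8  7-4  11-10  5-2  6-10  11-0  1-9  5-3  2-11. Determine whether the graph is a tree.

|V| = 12, |E| = 11.
It is connected with exactly 11 edges, hence acyclic — it is a tree.

Yes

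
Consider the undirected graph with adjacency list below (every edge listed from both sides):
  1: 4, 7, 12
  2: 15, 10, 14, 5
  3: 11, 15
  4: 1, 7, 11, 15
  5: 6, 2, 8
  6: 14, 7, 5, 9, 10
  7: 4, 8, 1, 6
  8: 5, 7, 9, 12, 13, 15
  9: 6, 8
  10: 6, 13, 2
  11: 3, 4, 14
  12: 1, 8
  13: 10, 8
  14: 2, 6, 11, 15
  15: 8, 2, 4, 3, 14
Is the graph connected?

Starting from 1 and exploring outward reaches every vertex (1, 7, 4, 12, 6, 8, 11, 15, 9, 5, 14, 10, 13, 3, 2); the graph is connected.

Yes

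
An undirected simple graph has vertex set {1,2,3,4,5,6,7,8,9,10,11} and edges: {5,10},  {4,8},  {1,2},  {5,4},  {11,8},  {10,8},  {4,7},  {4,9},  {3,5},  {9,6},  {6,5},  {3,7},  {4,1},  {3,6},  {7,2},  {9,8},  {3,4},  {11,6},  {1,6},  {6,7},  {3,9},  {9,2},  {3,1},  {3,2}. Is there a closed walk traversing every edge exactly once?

No

Degrees: 1:4, 2:4, 3:7, 4:6, 5:4, 6:6, 7:4, 8:4, 9:5, 10:2, 11:2
Vertices with odd degree: 3, 9. An Eulerian circuit requires all degrees even.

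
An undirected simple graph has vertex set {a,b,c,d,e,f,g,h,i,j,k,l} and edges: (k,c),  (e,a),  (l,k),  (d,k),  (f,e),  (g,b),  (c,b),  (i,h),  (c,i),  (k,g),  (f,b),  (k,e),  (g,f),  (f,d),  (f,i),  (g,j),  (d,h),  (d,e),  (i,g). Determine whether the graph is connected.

A breadth-first search from a visits a, e, f, d, k, i, b, g, h, l, c, j — all 12 vertices — so the graph is connected.

Yes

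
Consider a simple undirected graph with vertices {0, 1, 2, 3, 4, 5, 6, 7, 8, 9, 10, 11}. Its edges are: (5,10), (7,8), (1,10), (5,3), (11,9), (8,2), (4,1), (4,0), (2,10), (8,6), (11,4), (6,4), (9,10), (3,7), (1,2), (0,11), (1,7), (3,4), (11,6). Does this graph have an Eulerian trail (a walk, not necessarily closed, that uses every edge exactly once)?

Degrees: 0:2, 1:4, 2:3, 3:3, 4:5, 5:2, 6:3, 7:3, 8:3, 9:2, 10:4, 11:4
Odd-degree vertices: 2, 3, 4, 6, 7, 8 (6 total).
An Eulerian trail requires 0 or 2 odd-degree vertices; here there are 6.

No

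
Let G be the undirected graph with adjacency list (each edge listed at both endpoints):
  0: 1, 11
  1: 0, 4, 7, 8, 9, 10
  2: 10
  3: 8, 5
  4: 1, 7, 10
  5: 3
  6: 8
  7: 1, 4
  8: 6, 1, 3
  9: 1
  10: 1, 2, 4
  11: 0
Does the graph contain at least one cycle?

Yes

The graph has 12 vertices, 13 edges, and 1 connected component.
Since 13 > 12 - 1, a cycle must exist; for instance 1-10-4-7-1.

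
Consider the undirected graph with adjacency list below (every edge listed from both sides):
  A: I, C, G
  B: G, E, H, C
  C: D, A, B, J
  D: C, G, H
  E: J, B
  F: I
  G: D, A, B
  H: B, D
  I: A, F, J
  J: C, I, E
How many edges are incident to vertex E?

Neighbors of E: B, J.

2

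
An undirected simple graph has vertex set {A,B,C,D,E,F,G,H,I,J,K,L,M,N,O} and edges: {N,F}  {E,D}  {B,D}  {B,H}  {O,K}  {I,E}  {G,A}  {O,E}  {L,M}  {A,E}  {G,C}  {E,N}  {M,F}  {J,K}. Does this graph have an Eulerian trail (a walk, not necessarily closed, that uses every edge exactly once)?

Degrees: A:2, B:2, C:1, D:2, E:5, F:2, G:2, H:1, I:1, J:1, K:2, L:1, M:2, N:2, O:2
Odd-degree vertices: C, E, H, I, J, L (6 total).
An Eulerian trail requires 0 or 2 odd-degree vertices; here there are 6.

No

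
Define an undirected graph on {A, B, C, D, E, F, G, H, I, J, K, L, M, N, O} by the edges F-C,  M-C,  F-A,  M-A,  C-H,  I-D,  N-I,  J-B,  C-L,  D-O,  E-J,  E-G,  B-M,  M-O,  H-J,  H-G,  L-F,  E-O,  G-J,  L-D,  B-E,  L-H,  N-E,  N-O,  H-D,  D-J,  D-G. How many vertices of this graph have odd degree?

6

Degrees: A:2, B:3, C:4, D:6, E:5, F:3, G:4, H:5, I:2, J:5, K:0, L:4, M:4, N:3, O:4
Odd-degree vertices: B, E, F, H, J, N.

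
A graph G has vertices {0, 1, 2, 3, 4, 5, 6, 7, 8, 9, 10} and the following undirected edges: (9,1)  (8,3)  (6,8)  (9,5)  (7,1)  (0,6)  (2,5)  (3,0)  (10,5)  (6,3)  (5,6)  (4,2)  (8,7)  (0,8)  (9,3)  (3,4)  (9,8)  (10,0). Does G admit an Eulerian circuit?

Degrees: 0:4, 1:2, 2:2, 3:5, 4:2, 5:4, 6:4, 7:2, 8:5, 9:4, 10:2
3, 8 have odd degree; an Eulerian circuit needs every degree to be even, so none exists.

No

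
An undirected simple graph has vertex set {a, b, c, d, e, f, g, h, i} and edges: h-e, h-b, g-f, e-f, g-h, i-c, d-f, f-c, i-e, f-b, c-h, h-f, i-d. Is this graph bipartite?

The cycle h-f-c-h has length 3, which is odd, so the graph is not bipartite.

No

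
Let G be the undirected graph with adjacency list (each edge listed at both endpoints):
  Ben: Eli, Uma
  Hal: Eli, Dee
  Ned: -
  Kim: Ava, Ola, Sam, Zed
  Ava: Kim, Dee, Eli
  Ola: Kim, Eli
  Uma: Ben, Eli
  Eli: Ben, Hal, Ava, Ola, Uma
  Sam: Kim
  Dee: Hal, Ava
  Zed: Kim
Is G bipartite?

The cycle Uma-Ben-Eli-Uma has length 3, which is odd, so the graph is not bipartite.

No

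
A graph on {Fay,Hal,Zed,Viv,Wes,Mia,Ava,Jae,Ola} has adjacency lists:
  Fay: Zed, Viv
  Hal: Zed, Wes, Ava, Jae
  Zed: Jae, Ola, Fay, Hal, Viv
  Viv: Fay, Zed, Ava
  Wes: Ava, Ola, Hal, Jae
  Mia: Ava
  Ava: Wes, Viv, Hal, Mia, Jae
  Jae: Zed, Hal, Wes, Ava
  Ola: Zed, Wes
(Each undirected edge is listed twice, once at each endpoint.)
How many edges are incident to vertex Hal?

4

Neighbors of Hal: Zed, Wes, Ava, Jae.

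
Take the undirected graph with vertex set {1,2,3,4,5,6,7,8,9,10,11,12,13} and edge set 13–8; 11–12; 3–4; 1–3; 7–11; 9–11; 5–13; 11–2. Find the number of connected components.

Component: {6}
Component: {10}
Component: {1, 3, 4}
Component: {5, 8, 13}
Component: {2, 7, 9, 11, 12}

5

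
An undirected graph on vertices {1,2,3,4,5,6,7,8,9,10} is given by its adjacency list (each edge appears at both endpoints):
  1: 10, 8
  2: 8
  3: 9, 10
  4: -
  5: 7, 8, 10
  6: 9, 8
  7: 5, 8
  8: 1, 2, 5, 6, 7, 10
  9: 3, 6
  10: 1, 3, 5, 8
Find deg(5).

Neighbors of 5: 7, 8, 10.

3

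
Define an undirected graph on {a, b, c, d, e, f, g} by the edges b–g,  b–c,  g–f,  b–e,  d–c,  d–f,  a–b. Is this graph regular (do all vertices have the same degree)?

Degrees: a:1, b:4, c:2, d:2, e:1, f:2, g:2
Vertex a has degree 1 while b has degree 4, so the graph is not regular.

No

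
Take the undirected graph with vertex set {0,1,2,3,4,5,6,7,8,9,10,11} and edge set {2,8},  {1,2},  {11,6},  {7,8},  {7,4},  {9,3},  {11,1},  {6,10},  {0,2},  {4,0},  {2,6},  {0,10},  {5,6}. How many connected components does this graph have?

Component: {3, 9}
Component: {0, 1, 2, 4, 5, 6, 7, 8, 10, 11}

2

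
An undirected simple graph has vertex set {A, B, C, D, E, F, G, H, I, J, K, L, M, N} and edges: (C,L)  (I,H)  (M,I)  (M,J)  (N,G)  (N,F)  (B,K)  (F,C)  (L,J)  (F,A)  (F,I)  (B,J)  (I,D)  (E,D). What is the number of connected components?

Component: {A, B, C, D, E, F, G, H, I, J, K, L, M, N}

1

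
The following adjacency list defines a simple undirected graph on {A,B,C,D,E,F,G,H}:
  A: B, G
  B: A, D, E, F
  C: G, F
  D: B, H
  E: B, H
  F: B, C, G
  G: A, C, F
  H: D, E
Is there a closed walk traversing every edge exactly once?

Degrees: A:2, B:4, C:2, D:2, E:2, F:3, G:3, H:2
F, G have odd degree; an Eulerian circuit needs every degree to be even, so none exists.

No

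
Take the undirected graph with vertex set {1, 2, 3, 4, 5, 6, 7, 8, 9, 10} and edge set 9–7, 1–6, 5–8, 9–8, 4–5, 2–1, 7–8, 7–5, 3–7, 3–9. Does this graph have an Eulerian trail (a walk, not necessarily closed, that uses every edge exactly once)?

No

Degrees: 1:2, 2:1, 3:2, 4:1, 5:3, 6:1, 7:4, 8:3, 9:3, 10:0
Odd-degree vertices: 2, 4, 5, 6, 8, 9 (6 total).
An Eulerian trail requires 0 or 2 odd-degree vertices; here there are 6.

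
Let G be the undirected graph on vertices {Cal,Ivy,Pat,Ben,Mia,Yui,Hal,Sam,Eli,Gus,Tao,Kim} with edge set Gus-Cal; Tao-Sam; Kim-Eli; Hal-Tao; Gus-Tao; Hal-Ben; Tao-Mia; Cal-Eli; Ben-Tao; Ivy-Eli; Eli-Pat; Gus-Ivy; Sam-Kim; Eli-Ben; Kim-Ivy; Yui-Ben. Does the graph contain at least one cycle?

Yes

The graph has 12 vertices, 16 edges, and 1 connected component.
Since 16 > 12 - 1, a cycle must exist; for instance Eli-Ivy-Kim-Eli.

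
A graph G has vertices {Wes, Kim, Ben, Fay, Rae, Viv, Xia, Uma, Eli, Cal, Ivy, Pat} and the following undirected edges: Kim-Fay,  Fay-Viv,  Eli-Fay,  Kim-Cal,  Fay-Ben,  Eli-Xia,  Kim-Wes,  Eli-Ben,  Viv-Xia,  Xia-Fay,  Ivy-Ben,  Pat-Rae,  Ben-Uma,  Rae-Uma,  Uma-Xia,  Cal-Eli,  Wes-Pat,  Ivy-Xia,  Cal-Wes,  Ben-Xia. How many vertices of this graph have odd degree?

Degrees: Wes:3, Kim:3, Ben:5, Fay:5, Rae:2, Viv:2, Xia:6, Uma:3, Eli:4, Cal:3, Ivy:2, Pat:2
Odd-degree vertices: Wes, Kim, Ben, Fay, Uma, Cal.

6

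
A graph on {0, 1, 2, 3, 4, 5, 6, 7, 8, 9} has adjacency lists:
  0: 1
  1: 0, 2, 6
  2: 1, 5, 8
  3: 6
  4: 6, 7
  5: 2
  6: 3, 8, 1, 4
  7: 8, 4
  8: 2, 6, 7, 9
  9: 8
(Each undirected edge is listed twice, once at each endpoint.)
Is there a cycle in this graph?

Yes

|V| = 10, |E| = 11, number of components = 1.
Since 11 > 10 - 1, a cycle must exist; for instance 6-8-7-4-6.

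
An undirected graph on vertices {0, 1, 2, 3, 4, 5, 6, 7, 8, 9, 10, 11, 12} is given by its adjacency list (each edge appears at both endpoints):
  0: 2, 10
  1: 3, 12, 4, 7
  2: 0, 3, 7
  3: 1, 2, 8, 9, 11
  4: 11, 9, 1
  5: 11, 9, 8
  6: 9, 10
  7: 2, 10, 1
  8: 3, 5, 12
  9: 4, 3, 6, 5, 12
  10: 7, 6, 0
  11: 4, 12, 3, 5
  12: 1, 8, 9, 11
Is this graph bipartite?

Yes

A valid 2-coloring puts {1, 2, 8, 9, 10, 11} on one side and {0, 3, 4, 5, 6, 7, 12} on the other; every edge crosses between the two sides.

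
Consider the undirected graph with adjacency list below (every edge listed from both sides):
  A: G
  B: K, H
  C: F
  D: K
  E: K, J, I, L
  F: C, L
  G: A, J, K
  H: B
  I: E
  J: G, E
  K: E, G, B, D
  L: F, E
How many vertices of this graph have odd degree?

Degrees: A:1, B:2, C:1, D:1, E:4, F:2, G:3, H:1, I:1, J:2, K:4, L:2
Odd-degree vertices: A, C, D, G, H, I.

6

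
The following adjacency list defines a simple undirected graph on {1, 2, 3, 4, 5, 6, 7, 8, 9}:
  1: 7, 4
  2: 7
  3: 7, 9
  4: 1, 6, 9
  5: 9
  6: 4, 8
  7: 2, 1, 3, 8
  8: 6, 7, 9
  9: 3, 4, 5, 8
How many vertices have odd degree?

Degrees: 1:2, 2:1, 3:2, 4:3, 5:1, 6:2, 7:4, 8:3, 9:4
Odd-degree vertices: 2, 4, 5, 8.

4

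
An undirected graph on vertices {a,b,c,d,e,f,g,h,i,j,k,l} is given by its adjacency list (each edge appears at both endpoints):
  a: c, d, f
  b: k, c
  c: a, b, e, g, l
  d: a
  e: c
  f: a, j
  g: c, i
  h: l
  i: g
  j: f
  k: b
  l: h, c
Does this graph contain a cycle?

No

|V| = 12, |E| = 11, number of components = 1.
A forest on 12 vertices with 1 component has exactly 11 edges, which matches — so no cycle.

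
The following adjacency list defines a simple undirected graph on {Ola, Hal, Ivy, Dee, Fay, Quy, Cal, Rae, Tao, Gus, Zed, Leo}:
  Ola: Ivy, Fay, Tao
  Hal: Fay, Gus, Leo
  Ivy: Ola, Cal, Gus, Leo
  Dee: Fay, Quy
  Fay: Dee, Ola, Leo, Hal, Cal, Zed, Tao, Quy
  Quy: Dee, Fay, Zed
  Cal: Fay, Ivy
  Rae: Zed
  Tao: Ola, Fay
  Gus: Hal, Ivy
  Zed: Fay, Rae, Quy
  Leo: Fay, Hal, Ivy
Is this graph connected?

Yes

A breadth-first search from Ola visits Ola, Fay, Ivy, Tao, Zed, Hal, Cal, Dee, Quy, Leo, Gus, Rae — all 12 vertices — so the graph is connected.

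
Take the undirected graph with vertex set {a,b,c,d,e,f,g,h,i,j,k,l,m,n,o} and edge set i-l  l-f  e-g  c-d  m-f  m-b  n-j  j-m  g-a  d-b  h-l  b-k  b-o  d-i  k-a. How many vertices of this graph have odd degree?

8

Degrees: a:2, b:4, c:1, d:3, e:1, f:2, g:2, h:1, i:2, j:2, k:2, l:3, m:3, n:1, o:1
Odd-degree vertices: c, d, e, h, l, m, n, o.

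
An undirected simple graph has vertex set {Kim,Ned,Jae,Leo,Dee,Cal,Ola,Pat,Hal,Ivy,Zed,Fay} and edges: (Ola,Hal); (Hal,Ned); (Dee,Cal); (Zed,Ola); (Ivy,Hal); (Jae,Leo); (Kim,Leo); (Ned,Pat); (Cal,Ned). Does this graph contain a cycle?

|V| = 12, |E| = 9, number of components = 3.
Since 9 = 12 - 3, the graph is a forest and contains no cycle.

No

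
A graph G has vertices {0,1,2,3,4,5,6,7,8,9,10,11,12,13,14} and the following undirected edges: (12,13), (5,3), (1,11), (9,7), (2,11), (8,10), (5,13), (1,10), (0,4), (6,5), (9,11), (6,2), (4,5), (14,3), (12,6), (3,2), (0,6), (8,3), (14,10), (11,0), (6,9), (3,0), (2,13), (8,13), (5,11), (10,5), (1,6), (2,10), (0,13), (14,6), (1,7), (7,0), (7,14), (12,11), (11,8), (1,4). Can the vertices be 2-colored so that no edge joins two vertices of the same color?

A valid 2-coloring puts {3, 4, 6, 7, 10, 11, 13} on one side and {0, 1, 2, 5, 8, 9, 12, 14} on the other; every edge crosses between the two sides.

Yes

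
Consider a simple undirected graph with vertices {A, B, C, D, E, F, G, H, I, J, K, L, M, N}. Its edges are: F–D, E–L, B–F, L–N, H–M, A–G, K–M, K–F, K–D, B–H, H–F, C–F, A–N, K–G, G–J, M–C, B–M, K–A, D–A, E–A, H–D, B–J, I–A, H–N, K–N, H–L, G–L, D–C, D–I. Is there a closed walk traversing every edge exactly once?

No

Degrees: A:6, B:4, C:3, D:6, E:2, F:5, G:4, H:6, I:2, J:2, K:6, L:4, M:4, N:4
C, F have odd degree; an Eulerian circuit needs every degree to be even, so none exists.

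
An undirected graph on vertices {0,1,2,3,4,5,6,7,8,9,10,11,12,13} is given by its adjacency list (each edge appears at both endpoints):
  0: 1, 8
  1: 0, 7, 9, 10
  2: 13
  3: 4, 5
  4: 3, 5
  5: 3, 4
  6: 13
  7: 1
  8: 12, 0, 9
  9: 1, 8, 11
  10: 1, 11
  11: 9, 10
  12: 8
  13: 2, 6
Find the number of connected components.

3

Component: {2, 6, 13}
Component: {3, 4, 5}
Component: {0, 1, 7, 8, 9, 10, 11, 12}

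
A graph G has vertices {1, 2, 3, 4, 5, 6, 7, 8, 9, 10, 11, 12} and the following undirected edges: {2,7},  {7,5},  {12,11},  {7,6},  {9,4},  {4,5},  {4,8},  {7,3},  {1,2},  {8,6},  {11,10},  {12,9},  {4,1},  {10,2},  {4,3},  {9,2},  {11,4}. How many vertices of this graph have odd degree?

Degrees: 1:2, 2:4, 3:2, 4:6, 5:2, 6:2, 7:4, 8:2, 9:3, 10:2, 11:3, 12:2
Odd-degree vertices: 9, 11.

2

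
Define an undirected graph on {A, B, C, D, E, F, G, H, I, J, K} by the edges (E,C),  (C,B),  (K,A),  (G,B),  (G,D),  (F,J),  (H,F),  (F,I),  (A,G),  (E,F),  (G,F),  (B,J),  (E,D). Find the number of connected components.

Component: {A, B, C, D, E, F, G, H, I, J, K}

1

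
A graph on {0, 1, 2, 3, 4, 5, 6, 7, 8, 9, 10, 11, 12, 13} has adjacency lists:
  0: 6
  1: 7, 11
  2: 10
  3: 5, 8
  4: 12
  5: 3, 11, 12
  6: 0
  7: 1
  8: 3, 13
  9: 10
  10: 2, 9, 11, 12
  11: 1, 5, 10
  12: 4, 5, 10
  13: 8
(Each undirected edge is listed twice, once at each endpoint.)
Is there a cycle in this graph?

|V| = 14, |E| = 13, number of components = 2.
One cycle is 11-5-12-10-11.

Yes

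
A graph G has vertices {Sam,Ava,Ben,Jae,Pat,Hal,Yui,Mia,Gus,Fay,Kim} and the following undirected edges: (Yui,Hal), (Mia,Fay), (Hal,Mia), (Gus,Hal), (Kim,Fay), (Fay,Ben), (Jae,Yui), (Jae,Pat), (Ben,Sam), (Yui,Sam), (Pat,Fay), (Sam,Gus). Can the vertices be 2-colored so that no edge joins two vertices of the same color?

Yes

A valid 2-coloring puts {Ava, Ben, Pat, Yui, Mia, Gus, Kim} on one side and {Sam, Jae, Hal, Fay} on the other; every edge crosses between the two sides.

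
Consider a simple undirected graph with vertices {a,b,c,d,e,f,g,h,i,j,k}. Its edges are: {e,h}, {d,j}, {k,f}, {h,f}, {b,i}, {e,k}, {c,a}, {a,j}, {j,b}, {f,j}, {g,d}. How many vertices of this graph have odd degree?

Degrees: a:2, b:2, c:1, d:2, e:2, f:3, g:1, h:2, i:1, j:4, k:2
Odd-degree vertices: c, f, g, i.

4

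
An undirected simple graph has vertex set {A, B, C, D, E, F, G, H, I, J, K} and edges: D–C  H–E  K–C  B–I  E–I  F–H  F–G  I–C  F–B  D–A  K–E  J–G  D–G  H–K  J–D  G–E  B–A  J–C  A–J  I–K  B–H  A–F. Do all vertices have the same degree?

Yes

Degrees: A:4, B:4, C:4, D:4, E:4, F:4, G:4, H:4, I:4, J:4, K:4
All degrees equal 4; the graph is regular.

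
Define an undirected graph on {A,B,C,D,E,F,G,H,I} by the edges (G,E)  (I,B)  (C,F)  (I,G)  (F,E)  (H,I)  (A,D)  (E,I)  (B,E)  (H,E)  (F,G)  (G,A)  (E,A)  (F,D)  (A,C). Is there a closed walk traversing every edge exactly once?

Degrees: A:4, B:2, C:2, D:2, E:6, F:4, G:4, H:2, I:4
Every vertex has even degree and the edges form a single connected piece, so an Eulerian circuit exists.

Yes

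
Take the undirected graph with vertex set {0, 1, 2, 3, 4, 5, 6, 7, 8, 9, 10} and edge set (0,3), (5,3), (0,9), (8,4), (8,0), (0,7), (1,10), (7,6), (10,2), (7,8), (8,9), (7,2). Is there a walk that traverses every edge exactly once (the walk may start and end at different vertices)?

No

Degrees: 0:4, 1:1, 2:2, 3:2, 4:1, 5:1, 6:1, 7:4, 8:4, 9:2, 10:2
Odd-degree vertices: 1, 4, 5, 6 (4 total).
With 4 odd-degree vertices (more than two), no single trail can use every edge.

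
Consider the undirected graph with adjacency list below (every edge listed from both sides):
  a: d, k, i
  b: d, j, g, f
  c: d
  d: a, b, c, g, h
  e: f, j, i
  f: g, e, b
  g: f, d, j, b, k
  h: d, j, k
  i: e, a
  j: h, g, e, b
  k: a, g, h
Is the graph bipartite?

The cycle g-b-d-g has length 3, which is odd, so the graph is not bipartite.

No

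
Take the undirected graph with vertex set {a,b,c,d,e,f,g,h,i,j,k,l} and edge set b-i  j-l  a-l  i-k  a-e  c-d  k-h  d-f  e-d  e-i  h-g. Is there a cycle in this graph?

|V| = 12, |E| = 11, number of components = 1.
Since 11 = 12 - 1, the graph is a forest and contains no cycle.

No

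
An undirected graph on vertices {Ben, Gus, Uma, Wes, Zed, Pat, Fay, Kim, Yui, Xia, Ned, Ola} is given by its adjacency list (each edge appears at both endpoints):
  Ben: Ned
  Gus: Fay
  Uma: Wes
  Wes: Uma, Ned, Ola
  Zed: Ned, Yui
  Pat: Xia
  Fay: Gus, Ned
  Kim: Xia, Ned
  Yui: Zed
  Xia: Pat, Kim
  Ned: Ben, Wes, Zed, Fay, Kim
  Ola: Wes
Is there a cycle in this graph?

The graph has 12 vertices, 11 edges, and 1 connected component.
A forest on 12 vertices with 1 component has exactly 11 edges, which matches — so no cycle.

No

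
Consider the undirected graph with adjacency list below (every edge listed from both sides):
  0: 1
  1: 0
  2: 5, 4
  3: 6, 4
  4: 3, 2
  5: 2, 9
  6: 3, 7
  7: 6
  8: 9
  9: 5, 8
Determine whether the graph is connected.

No

Component: {0, 1}
Component: {2, 3, 4, 5, 6, 7, 8, 9}
No edge joins these 2 groups, so the graph is disconnected.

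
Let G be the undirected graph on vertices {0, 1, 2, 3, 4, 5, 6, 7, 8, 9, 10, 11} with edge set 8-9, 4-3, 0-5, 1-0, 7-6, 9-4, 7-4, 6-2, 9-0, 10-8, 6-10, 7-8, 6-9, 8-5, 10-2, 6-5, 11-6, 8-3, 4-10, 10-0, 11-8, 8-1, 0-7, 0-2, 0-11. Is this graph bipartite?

No

2-10-6-2 is an odd cycle (length 3), and a bipartite graph can contain only even cycles.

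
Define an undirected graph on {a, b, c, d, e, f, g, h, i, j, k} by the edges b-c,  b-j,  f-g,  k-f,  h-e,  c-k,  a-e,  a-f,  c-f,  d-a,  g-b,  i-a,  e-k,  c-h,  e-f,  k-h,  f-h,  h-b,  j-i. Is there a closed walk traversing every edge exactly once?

Degrees: a:4, b:4, c:4, d:1, e:4, f:6, g:2, h:5, i:2, j:2, k:4
d, h have odd degree; an Eulerian circuit needs every degree to be even, so none exists.

No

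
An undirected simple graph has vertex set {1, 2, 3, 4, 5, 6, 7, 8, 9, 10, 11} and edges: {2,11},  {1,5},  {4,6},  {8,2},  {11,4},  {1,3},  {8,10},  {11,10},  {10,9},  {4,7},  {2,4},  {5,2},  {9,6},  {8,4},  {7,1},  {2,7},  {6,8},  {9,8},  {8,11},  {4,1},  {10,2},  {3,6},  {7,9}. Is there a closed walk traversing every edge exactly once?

Yes

Degrees: 1:4, 2:6, 3:2, 4:6, 5:2, 6:4, 7:4, 8:6, 9:4, 10:4, 11:4
Every vertex has even degree and the edges form a single connected piece, so an Eulerian circuit exists.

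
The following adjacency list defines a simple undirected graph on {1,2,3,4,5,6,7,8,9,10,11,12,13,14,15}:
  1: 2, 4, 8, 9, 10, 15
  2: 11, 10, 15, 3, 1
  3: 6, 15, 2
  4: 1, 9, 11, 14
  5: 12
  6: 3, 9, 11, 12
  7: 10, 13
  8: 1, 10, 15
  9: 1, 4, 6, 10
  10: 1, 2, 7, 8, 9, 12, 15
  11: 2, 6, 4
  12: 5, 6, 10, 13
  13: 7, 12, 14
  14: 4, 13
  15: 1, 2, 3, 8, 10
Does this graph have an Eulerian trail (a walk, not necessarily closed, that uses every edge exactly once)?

Degrees: 1:6, 2:5, 3:3, 4:4, 5:1, 6:4, 7:2, 8:3, 9:4, 10:7, 11:3, 12:4, 13:3, 14:2, 15:5
Odd-degree vertices: 2, 3, 5, 8, 10, 11, 13, 15 (8 total).
An Eulerian trail requires 0 or 2 odd-degree vertices; here there are 8.

No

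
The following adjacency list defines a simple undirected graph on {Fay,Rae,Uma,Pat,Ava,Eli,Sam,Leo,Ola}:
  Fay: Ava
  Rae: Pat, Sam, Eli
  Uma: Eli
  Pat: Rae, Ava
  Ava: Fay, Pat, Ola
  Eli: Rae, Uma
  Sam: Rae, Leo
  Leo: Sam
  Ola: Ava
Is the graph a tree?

Yes

The graph has 9 vertices and 8 edges.
Connected and |E| = |V| - 1, which characterizes a tree.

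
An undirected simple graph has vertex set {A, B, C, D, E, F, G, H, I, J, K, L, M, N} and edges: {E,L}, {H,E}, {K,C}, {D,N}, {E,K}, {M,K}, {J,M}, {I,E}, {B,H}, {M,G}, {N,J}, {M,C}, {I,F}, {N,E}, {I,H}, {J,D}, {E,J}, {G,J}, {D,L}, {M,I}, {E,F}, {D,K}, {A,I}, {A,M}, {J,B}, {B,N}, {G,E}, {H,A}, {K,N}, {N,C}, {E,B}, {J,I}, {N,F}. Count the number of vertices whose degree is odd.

8

Degrees: A:3, B:4, C:3, D:4, E:9, F:3, G:3, H:4, I:6, J:7, K:5, L:2, M:6, N:7
Odd-degree vertices: A, C, E, F, G, J, K, N.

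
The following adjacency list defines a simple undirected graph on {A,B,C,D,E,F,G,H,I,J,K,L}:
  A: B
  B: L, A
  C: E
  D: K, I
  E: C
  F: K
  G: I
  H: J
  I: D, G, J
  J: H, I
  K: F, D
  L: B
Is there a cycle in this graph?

The graph has 12 vertices, 9 edges, and 3 connected components.
A forest on 12 vertices with 3 components has exactly 9 edges, which matches — so no cycle.

No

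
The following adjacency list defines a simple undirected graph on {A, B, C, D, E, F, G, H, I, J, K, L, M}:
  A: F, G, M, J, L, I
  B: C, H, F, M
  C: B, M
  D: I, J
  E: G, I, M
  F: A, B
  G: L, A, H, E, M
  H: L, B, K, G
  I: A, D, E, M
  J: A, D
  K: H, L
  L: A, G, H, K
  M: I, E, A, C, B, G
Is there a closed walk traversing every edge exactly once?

No

Degrees: A:6, B:4, C:2, D:2, E:3, F:2, G:5, H:4, I:4, J:2, K:2, L:4, M:6
Vertices with odd degree: E, G. An Eulerian circuit requires all degrees even.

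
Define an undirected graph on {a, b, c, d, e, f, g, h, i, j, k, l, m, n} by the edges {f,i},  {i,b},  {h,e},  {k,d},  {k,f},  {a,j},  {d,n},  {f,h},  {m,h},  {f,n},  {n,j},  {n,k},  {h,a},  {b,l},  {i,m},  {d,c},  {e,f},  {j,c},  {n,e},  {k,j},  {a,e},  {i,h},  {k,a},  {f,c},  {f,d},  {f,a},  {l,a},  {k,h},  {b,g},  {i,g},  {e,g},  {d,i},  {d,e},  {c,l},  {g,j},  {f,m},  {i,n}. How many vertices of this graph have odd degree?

Degrees: a:6, b:3, c:4, d:6, e:6, f:9, g:4, h:6, i:7, j:5, k:6, l:3, m:3, n:6
Odd-degree vertices: b, f, i, j, l, m.

6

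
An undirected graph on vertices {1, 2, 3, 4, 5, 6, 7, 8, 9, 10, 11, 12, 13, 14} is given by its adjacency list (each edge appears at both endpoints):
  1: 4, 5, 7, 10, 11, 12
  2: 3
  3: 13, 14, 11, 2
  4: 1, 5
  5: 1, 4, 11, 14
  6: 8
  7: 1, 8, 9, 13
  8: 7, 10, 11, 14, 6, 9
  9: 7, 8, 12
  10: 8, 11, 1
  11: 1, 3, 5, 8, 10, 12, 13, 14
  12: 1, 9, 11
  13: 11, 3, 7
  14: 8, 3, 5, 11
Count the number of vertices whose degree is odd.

Degrees: 1:6, 2:1, 3:4, 4:2, 5:4, 6:1, 7:4, 8:6, 9:3, 10:3, 11:8, 12:3, 13:3, 14:4
Odd-degree vertices: 2, 6, 9, 10, 12, 13.

6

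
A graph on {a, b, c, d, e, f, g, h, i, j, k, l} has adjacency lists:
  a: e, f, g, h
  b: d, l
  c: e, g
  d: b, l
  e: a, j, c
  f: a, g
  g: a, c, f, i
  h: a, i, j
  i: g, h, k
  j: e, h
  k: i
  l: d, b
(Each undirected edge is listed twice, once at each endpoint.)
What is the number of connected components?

2

Component: {b, d, l}
Component: {a, c, e, f, g, h, i, j, k}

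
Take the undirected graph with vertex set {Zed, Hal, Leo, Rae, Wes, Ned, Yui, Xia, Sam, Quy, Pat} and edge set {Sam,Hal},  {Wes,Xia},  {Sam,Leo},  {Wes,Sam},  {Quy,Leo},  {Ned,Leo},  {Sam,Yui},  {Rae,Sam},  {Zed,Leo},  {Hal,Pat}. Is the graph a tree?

|V| = 11, |E| = 10.
Connected and |E| = |V| - 1, which characterizes a tree.

Yes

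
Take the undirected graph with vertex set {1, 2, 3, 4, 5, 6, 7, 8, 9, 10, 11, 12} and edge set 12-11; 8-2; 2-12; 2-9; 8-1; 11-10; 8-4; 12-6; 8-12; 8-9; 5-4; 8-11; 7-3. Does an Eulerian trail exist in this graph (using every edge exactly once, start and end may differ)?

Degrees: 1:1, 2:3, 3:1, 4:2, 5:1, 6:1, 7:1, 8:6, 9:2, 10:1, 11:3, 12:4
Odd-degree vertices: 1, 2, 3, 5, 6, 7, 10, 11 (8 total).
An Eulerian trail requires 0 or 2 odd-degree vertices; here there are 8.

No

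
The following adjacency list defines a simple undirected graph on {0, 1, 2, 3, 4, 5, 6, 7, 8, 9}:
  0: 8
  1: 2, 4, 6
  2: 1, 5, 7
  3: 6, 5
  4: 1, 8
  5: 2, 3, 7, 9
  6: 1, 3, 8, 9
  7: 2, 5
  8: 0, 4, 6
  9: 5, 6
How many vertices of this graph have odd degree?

Degrees: 0:1, 1:3, 2:3, 3:2, 4:2, 5:4, 6:4, 7:2, 8:3, 9:2
Odd-degree vertices: 0, 1, 2, 8.

4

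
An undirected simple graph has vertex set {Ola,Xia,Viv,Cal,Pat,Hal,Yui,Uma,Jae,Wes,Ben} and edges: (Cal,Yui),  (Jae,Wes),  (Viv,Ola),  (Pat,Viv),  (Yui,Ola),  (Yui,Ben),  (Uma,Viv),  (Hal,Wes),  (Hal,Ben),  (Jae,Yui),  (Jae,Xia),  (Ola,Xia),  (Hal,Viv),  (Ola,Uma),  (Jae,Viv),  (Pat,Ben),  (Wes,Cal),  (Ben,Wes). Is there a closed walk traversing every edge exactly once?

Degrees: Ola:4, Xia:2, Viv:5, Cal:2, Pat:2, Hal:3, Yui:4, Uma:2, Jae:4, Wes:4, Ben:4
Viv, Hal have odd degree; an Eulerian circuit needs every degree to be even, so none exists.

No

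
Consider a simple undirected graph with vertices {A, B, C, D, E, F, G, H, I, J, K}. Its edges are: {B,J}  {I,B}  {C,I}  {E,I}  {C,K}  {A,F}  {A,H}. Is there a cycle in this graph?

The graph has 11 vertices, 7 edges, and 4 connected components.
A forest on 11 vertices with 4 components has exactly 7 edges, which matches — so no cycle.

No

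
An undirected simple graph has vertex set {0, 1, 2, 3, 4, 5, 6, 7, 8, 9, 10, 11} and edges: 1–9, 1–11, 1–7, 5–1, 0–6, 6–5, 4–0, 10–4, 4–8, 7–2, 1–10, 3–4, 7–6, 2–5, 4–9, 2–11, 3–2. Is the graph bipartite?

Yes

A valid 2-coloring puts {1, 2, 4, 6} on one side and {0, 3, 5, 7, 8, 9, 10, 11} on the other; every edge crosses between the two sides.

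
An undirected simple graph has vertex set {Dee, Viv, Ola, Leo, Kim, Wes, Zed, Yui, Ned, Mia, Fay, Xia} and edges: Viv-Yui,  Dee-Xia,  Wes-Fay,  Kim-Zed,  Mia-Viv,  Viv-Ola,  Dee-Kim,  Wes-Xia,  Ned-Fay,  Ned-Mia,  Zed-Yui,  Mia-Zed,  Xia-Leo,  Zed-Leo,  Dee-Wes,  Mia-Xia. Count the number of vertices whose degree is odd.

Degrees: Dee:3, Viv:3, Ola:1, Leo:2, Kim:2, Wes:3, Zed:4, Yui:2, Ned:2, Mia:4, Fay:2, Xia:4
Odd-degree vertices: Dee, Viv, Ola, Wes.

4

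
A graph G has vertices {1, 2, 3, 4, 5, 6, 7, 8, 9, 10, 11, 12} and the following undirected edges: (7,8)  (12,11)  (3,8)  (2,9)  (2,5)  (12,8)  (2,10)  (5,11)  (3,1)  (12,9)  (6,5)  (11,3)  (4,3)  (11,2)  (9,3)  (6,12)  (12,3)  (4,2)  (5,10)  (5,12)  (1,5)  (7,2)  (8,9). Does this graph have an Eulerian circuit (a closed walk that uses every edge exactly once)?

Yes

Degrees: 1:2, 2:6, 3:6, 4:2, 5:6, 6:2, 7:2, 8:4, 9:4, 10:2, 11:4, 12:6
All degrees are even and the non-isolated vertices are connected — an Eulerian circuit exists.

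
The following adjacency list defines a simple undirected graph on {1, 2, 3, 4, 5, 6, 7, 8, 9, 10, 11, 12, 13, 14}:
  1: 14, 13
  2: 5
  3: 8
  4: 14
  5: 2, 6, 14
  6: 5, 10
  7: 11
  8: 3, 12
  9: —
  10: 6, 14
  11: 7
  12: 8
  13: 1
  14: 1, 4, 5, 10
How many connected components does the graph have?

Component: {9}
Component: {7, 11}
Component: {3, 8, 12}
Component: {1, 2, 4, 5, 6, 10, 13, 14}

4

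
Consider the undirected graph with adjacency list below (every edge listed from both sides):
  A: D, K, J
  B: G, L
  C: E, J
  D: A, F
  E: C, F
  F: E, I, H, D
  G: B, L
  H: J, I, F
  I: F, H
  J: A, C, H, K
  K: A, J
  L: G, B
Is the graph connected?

Component: {B, G, L}
Component: {A, C, D, E, F, H, I, J, K}
There are 2 separate components, so the graph is not connected.

No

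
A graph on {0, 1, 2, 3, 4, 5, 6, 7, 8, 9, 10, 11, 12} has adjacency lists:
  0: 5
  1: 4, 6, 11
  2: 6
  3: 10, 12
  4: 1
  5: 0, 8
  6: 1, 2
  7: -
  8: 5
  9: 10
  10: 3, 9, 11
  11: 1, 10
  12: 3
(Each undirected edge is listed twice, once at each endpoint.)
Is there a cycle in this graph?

No

The graph has 13 vertices, 10 edges, and 3 connected components.
A forest on 13 vertices with 3 components has exactly 10 edges, which matches — so no cycle.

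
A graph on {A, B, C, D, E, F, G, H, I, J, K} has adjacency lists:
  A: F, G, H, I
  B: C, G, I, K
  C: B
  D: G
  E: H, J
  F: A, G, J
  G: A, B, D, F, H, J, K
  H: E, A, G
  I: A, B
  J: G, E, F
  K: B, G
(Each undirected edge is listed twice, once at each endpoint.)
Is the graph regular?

No

Degrees: A:4, B:4, C:1, D:1, E:2, F:3, G:7, H:3, I:2, J:3, K:2
Vertex C has degree 1 while G has degree 7, so the graph is not regular.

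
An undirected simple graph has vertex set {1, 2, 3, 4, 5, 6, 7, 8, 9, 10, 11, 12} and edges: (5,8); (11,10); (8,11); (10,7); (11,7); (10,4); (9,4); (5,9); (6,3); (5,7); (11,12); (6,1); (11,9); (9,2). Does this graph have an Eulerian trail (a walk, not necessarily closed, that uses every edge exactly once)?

Degrees: 1:1, 2:1, 3:1, 4:2, 5:3, 6:2, 7:3, 8:2, 9:4, 10:3, 11:5, 12:1
Odd-degree vertices: 1, 2, 3, 5, 7, 10, 11, 12 (8 total).
An Eulerian trail requires 0 or 2 odd-degree vertices; here there are 8.

No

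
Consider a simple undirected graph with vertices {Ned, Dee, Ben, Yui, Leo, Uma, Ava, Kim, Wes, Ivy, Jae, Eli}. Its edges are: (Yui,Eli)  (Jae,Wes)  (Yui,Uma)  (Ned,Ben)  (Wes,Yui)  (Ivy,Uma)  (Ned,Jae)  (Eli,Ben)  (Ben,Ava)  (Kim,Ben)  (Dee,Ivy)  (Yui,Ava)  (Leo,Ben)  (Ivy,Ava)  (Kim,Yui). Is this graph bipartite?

Yes

A valid 2-coloring puts {Ben, Yui, Ivy, Jae} on one side and {Ned, Dee, Leo, Uma, Ava, Kim, Wes, Eli} on the other; every edge crosses between the two sides.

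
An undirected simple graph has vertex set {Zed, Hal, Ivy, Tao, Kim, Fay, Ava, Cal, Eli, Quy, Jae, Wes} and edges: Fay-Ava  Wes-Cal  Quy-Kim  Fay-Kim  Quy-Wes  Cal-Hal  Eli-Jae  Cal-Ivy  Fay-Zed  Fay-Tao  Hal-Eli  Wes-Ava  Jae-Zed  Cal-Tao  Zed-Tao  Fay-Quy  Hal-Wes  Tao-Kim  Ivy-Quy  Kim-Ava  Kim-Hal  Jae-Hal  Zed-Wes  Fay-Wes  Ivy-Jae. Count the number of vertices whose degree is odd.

4

Degrees: Zed:4, Hal:5, Ivy:3, Tao:4, Kim:5, Fay:6, Ava:3, Cal:4, Eli:2, Quy:4, Jae:4, Wes:6
Odd-degree vertices: Hal, Ivy, Kim, Ava.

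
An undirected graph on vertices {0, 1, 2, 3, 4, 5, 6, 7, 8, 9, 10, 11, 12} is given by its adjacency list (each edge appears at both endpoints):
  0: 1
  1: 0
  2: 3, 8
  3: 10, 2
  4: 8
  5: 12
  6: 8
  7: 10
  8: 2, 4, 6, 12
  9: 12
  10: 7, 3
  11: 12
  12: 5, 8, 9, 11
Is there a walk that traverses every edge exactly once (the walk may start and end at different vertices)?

No

Degrees: 0:1, 1:1, 2:2, 3:2, 4:1, 5:1, 6:1, 7:1, 8:4, 9:1, 10:2, 11:1, 12:4
Odd-degree vertices: 0, 1, 4, 5, 6, 7, 9, 11 (8 total).
With 8 odd-degree vertices (more than two), no single trail can use every edge.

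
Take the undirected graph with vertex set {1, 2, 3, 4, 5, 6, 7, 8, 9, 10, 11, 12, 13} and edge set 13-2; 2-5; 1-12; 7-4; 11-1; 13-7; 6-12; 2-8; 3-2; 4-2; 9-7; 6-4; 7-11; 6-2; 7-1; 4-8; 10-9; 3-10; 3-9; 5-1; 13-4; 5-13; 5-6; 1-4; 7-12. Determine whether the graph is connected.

Starting from 1 and exploring outward reaches every vertex (1, 4, 7, 12, 11, 5, 8, 2, 6, 13, 9, 3, 10); the graph is connected.

Yes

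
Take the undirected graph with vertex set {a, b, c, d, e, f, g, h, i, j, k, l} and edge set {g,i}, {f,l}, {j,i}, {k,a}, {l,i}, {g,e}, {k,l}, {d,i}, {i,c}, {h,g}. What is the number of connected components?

Component: {b}
Component: {a, c, d, e, f, g, h, i, j, k, l}

2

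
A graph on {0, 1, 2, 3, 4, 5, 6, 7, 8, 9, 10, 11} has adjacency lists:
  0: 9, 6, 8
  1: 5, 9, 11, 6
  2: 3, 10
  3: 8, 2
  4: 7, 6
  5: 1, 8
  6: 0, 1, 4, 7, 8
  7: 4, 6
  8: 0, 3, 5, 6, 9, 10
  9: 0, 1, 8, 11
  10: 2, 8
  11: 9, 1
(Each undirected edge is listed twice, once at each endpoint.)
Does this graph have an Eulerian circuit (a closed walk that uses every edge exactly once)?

No

Degrees: 0:3, 1:4, 2:2, 3:2, 4:2, 5:2, 6:5, 7:2, 8:6, 9:4, 10:2, 11:2
0, 6 have odd degree; an Eulerian circuit needs every degree to be even, so none exists.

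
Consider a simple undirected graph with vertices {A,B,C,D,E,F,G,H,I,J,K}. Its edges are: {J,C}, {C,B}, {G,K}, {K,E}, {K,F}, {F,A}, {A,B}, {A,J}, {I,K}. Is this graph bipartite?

Color {B, D, E, F, G, H, I, J} black and {A, C, K} white. No edge joins two same-colored vertices, so the graph is bipartite.

Yes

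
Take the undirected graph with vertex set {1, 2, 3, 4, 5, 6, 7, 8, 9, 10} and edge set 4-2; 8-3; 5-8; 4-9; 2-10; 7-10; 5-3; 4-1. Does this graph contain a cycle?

The graph has 10 vertices, 8 edges, and 3 connected components.
Since 8 > 10 - 3, a cycle must exist; for instance 3-5-8-3.

Yes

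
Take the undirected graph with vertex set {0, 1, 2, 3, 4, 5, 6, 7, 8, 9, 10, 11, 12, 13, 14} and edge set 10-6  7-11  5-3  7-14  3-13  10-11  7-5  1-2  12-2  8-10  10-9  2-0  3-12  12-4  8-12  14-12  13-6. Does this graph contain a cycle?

Yes

|V| = 15, |E| = 17, number of components = 1.
Since 17 > 15 - 1, a cycle must exist; for instance 7-11-10-6-13-3-5-7.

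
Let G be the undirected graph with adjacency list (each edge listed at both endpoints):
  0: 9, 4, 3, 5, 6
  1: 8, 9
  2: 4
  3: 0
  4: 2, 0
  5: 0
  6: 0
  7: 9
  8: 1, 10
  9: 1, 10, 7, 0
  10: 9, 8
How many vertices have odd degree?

Degrees: 0:5, 1:2, 2:1, 3:1, 4:2, 5:1, 6:1, 7:1, 8:2, 9:4, 10:2
Odd-degree vertices: 0, 2, 3, 5, 6, 7.

6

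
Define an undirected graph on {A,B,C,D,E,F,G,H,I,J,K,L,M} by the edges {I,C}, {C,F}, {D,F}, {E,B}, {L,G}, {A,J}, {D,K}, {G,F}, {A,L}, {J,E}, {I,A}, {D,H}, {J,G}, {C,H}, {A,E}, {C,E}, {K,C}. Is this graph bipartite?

E-J-A-E is an odd cycle (length 3), and a bipartite graph can contain only even cycles.

No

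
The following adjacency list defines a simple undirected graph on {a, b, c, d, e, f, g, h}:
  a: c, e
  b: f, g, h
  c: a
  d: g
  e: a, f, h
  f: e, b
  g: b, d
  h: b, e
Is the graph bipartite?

Yes

A valid 2-coloring puts {b, c, d, e} on one side and {a, f, g, h} on the other; every edge crosses between the two sides.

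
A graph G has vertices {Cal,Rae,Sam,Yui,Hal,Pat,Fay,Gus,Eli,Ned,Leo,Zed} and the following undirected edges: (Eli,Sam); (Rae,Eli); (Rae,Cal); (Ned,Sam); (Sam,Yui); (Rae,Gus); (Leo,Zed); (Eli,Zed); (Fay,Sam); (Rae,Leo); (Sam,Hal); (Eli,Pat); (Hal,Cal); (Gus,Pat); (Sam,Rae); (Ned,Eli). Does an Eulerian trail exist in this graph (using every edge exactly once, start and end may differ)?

No

Degrees: Cal:2, Rae:5, Sam:6, Yui:1, Hal:2, Pat:2, Fay:1, Gus:2, Eli:5, Ned:2, Leo:2, Zed:2
Odd-degree vertices: Rae, Yui, Fay, Eli (4 total).
With 4 odd-degree vertices (more than two), no single trail can use every edge.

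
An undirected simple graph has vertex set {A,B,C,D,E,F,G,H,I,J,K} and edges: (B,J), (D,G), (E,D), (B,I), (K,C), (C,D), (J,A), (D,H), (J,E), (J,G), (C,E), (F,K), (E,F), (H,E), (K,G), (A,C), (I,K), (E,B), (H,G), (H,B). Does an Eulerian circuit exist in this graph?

Yes

Degrees: A:2, B:4, C:4, D:4, E:6, F:2, G:4, H:4, I:2, J:4, K:4
Every vertex has even degree and the edges form a single connected piece, so an Eulerian circuit exists.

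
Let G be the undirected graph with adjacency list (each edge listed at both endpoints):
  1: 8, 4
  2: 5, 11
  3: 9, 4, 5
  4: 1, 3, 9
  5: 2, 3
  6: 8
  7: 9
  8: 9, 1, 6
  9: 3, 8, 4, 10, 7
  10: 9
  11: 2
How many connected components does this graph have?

1

Component: {1, 2, 3, 4, 5, 6, 7, 8, 9, 10, 11}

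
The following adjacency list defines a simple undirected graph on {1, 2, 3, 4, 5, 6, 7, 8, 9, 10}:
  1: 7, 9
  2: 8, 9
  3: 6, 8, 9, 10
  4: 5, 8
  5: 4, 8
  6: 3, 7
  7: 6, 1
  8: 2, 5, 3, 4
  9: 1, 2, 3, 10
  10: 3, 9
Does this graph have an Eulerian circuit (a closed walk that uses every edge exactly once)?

Yes

Degrees: 1:2, 2:2, 3:4, 4:2, 5:2, 6:2, 7:2, 8:4, 9:4, 10:2
Every vertex has even degree and the edges form a single connected piece, so an Eulerian circuit exists.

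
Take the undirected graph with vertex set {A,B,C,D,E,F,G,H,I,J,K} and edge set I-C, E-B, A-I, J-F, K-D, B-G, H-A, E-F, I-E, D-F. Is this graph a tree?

Yes

|V| = 11, |E| = 10.
Connected and |E| = |V| - 1, which characterizes a tree.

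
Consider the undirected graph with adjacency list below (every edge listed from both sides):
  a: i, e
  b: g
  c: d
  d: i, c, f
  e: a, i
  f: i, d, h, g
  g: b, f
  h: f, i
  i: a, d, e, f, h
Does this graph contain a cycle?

Yes

The graph has 9 vertices, 11 edges, and 1 connected component.
Since 11 > 9 - 1, a cycle must exist; for instance a-e-i-a.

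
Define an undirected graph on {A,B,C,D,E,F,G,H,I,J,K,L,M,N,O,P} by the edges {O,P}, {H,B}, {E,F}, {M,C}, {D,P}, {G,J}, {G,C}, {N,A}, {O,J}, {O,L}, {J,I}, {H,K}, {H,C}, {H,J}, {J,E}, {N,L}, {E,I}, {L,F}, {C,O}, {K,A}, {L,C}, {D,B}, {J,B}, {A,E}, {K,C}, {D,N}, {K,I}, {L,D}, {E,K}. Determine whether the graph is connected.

Yes

A breadth-first search from A visits A, K, E, N, C, H, I, J, F, L, D, M, O, G, B, P — all 16 vertices — so the graph is connected.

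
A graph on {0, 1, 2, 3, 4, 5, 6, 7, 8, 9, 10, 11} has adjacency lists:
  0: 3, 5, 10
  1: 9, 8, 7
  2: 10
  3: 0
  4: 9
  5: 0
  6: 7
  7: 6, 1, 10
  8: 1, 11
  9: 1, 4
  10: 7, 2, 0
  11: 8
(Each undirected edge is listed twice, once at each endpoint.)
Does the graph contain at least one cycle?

|V| = 12, |E| = 11, number of components = 1.
A forest on 12 vertices with 1 component has exactly 11 edges, which matches — so no cycle.

No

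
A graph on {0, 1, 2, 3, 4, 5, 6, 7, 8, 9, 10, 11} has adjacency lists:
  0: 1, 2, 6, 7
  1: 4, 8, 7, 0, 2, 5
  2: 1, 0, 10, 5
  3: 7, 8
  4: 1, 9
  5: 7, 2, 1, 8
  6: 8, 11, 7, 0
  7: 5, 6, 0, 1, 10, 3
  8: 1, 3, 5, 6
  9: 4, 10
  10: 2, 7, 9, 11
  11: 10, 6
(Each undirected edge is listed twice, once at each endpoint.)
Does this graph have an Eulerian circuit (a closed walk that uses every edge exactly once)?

Degrees: 0:4, 1:6, 2:4, 3:2, 4:2, 5:4, 6:4, 7:6, 8:4, 9:2, 10:4, 11:2
All degrees are even and the non-isolated vertices are connected — an Eulerian circuit exists.

Yes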